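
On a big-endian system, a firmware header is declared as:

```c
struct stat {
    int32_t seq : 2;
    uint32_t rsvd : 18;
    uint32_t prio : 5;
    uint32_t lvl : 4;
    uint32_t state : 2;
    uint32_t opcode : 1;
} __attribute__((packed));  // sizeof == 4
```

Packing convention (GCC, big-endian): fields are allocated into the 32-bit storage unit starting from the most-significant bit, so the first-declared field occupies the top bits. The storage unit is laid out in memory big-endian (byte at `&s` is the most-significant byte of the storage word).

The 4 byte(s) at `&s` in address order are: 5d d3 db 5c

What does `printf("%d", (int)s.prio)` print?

22

[0]=0x5d [1]=0xd3 [2]=0xdb [3]=0x5c (big-endian) → word 0x5dd3db5c
seq:2 @ bit 30 → (0x5dd3db5c>>30)&0x3 = 0x1
rsvd:18 @ bit 12 → (0x5dd3db5c>>12)&0x3ffff = 0x1dd3d
prio:5 @ bit 7 → (0x5dd3db5c>>7)&0x1f = 0x16  ←
lvl:4 @ bit 3 → (0x5dd3db5c>>3)&0xf = 0xb
state:2 @ bit 1 → (0x5dd3db5c>>1)&0x3 = 0x2
opcode:1 @ bit 0 → (0x5dd3db5c>>0)&0x1 = 0x0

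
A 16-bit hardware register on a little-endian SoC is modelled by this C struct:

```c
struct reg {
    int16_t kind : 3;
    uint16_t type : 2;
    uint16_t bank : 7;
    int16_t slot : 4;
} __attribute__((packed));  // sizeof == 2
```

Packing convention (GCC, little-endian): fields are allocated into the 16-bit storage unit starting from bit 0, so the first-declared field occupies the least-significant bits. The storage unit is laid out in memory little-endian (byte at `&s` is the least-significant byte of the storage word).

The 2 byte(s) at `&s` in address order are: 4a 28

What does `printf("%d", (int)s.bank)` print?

[0]=0x4a [1]=0x28 (little-endian) → word 0x284a
kind:3 @ bit 0 → (0x284a>>0)&0x7 = 0x2
type:2 @ bit 3 → (0x284a>>3)&0x3 = 0x1
bank:7 @ bit 5 → (0x284a>>5)&0x7f = 0x42  ←
slot:4 @ bit 12 → (0x284a>>12)&0xf = 0x2

66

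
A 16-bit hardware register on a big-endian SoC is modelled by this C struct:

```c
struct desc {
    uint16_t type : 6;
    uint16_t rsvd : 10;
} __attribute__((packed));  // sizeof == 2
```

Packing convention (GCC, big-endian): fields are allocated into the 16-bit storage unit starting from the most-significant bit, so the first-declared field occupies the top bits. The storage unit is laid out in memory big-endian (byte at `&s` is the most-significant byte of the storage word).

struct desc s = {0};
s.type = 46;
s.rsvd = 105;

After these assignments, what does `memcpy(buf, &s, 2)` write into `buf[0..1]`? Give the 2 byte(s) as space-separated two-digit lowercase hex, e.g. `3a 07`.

type (6b) val=46 bits=0x2e at bit 10: 0xb800
rsvd (10b) val=105 bits=0x69 at bit 0: 0xb869
word = 0xb869 → big-endian bytes:
  [0]=0xb8  [1]=0x69

b8 69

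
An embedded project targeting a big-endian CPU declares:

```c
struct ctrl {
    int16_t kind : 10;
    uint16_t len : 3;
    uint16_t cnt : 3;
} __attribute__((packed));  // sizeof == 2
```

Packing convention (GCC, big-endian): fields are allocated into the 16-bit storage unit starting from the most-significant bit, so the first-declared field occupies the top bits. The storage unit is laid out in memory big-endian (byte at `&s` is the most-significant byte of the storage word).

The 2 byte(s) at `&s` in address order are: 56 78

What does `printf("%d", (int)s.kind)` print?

345

[0]=0x56 [1]=0x78 (big-endian) → word 0x5678
kind:10 @ bit 6 → (0x5678>>6)&0x3ff = 0x159  ←
len:3 @ bit 3 → (0x5678>>3)&0x7 = 0x7
cnt:3 @ bit 0 → (0x5678>>0)&0x7 = 0x0
kind signed 10b, MSB=0: value = 345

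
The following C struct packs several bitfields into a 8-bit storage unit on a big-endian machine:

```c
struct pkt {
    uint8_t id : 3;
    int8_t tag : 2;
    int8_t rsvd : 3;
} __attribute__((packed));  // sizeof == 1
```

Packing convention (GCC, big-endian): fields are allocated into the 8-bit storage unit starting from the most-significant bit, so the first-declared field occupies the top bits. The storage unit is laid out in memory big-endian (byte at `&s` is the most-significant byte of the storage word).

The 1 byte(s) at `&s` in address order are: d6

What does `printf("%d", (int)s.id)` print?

6

[0]=0xd6 (big-endian) → word 0xd6
id:3 @ bit 5 → (0xd6>>5)&0x7 = 0x6  ←
tag:2 @ bit 3 → (0xd6>>3)&0x3 = 0x2
rsvd:3 @ bit 0 → (0xd6>>0)&0x7 = 0x6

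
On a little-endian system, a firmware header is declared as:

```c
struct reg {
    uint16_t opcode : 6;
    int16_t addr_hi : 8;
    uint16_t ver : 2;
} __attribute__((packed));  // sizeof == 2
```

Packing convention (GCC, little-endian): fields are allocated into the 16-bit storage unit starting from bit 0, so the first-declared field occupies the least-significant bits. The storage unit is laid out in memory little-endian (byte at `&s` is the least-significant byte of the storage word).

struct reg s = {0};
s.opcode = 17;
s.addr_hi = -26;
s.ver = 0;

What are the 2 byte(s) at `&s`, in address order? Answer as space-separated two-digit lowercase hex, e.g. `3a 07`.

opcode (6b) val=17 bits=0x11 at bit 0: 0x0011
addr_hi (8b) val=-26 bits=0xe6 at bit 6: 0x3991
ver (2b) val=0 bits=0x0 at bit 14: 0x3991
word = 0x3991 → little-endian bytes:
  [0]=0x91  [1]=0x39

91 39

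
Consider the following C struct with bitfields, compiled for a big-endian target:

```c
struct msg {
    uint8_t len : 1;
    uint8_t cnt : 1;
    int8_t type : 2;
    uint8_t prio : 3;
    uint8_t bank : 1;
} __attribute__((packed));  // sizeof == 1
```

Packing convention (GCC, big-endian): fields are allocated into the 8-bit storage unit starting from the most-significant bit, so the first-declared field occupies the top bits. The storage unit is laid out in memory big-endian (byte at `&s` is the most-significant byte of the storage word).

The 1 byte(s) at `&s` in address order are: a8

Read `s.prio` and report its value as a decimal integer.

[0]=0xa8 (big-endian) → word 0xa8
len:1 @ bit 7 → (0xa8>>7)&0x1 = 0x1
cnt:1 @ bit 6 → (0xa8>>6)&0x1 = 0x0
type:2 @ bit 4 → (0xa8>>4)&0x3 = 0x2
prio:3 @ bit 1 → (0xa8>>1)&0x7 = 0x4  ←
bank:1 @ bit 0 → (0xa8>>0)&0x1 = 0x0

4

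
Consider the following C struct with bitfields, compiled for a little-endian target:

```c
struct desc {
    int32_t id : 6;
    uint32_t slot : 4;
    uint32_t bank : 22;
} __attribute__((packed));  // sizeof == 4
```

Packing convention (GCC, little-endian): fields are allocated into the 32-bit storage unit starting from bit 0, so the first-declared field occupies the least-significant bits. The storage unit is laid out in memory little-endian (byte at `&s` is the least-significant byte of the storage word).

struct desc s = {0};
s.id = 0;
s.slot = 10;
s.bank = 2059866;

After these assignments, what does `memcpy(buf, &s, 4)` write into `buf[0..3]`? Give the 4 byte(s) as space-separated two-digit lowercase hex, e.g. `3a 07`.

id (6b) val=0 bits=0x0 at bit 0: 0x00000000
slot (4b) val=10 bits=0xa at bit 6: 0x00000280
bank (22b) val=2059866 bits=0x1f6e5a at bit 10: 0x7db96a80
word = 0x7db96a80 → little-endian bytes:
  [0]=0x80  [1]=0x6a  [2]=0xb9  [3]=0x7d

80 6a b9 7d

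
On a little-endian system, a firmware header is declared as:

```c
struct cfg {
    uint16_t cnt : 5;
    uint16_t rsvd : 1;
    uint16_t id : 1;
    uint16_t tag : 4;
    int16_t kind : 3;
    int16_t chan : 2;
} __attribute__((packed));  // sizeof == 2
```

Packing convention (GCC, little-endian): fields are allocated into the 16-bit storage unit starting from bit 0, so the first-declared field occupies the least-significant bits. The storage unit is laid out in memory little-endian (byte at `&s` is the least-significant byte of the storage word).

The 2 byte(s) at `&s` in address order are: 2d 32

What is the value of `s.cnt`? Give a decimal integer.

[0]=0x2d [1]=0x32 (little-endian) → word 0x322d
cnt [0+:5] = (word>>0) & 0x1f = 13  ←
rsvd [5+:1] = (word>>5) & 0x1 = 1
id [6+:1] = (word>>6) & 0x1 = 0
tag [7+:4] = (word>>7) & 0xf = 4
kind [11+:3] = (word>>11) & 0x7 = 6
chan [14+:2] = (word>>14) & 0x3 = 0

13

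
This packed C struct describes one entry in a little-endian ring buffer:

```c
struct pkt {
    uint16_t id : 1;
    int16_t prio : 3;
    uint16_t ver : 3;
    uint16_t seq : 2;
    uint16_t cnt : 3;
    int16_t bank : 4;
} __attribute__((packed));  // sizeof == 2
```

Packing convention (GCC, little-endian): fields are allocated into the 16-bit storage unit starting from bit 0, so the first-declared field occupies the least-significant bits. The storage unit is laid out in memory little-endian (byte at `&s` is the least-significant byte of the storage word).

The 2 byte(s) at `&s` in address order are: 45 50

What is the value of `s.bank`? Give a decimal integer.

[0]=0x45 [1]=0x50 (little-endian) → word 0x5045
id:1 @ bit 0 → (0x5045>>0)&0x1 = 0x1
prio:3 @ bit 1 → (0x5045>>1)&0x7 = 0x2
ver:3 @ bit 4 → (0x5045>>4)&0x7 = 0x4
seq:2 @ bit 7 → (0x5045>>7)&0x3 = 0x0
cnt:3 @ bit 9 → (0x5045>>9)&0x7 = 0x0
bank:4 @ bit 12 → (0x5045>>12)&0xf = 0x5  ←
bank signed 4b, MSB=0: value = 5

5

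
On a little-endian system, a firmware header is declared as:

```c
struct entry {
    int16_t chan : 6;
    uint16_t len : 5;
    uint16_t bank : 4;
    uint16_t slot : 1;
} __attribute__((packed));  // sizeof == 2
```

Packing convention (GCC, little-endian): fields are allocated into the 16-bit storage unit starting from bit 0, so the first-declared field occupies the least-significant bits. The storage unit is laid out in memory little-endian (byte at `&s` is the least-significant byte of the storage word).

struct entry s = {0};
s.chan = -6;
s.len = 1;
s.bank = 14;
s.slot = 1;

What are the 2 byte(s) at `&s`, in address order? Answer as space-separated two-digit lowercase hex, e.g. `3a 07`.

7a f0

chan:6 = -6 → 0x3a << 0 → word 0x003a
len:5 = 1 → 0x1 << 6 → word 0x007a
bank:4 = 14 → 0xe << 11 → word 0x707a
slot:1 = 1 → 0x1 << 15 → word 0xf07a
word = 0xf07a → little-endian bytes:
  [0]=0x7a  [1]=0xf0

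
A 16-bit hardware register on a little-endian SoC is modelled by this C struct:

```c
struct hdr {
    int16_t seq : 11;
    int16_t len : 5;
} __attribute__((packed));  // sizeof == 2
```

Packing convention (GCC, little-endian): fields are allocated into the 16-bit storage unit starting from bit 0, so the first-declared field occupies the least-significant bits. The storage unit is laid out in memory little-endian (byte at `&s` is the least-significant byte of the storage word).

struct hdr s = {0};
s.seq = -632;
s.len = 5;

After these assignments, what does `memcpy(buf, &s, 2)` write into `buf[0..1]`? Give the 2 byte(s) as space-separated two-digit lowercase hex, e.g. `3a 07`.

[0+:11] seq=-632 & 0x7ff = 0x588; word=0x0588
[11+:5] len=5 & 0x1f = 0x5; word=0x2d88
word = 0x2d88 → little-endian bytes:
  [0]=0x88  [1]=0x2d

88 2d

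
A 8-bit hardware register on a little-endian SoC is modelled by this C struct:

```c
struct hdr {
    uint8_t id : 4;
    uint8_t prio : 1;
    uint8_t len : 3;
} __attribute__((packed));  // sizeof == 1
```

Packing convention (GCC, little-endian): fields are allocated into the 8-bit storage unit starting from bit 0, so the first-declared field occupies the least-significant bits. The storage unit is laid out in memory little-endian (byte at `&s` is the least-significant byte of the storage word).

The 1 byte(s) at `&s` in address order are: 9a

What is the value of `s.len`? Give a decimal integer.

4

[0]=0x9a (little-endian) → word 0x9a
id [0+:4] = (word>>0) & 0xf = 10
prio [4+:1] = (word>>4) & 0x1 = 1
len [5+:3] = (word>>5) & 0x7 = 4  ←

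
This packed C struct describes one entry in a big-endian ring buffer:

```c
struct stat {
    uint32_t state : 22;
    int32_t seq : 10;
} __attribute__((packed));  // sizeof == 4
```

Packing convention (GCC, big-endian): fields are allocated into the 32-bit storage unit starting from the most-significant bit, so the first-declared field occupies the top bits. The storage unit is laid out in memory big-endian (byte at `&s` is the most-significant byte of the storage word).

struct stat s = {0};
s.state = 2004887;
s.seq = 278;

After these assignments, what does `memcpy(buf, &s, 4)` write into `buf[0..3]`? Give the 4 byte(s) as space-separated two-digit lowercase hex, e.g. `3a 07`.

state (22b) val=2004887 bits=0x1e9797 at bit 10: 0x7a5e5c00
seq (10b) val=278 bits=0x116 at bit 0: 0x7a5e5d16
word = 0x7a5e5d16 → big-endian bytes:
  [0]=0x7a  [1]=0x5e  [2]=0x5d  [3]=0x16

7a 5e 5d 16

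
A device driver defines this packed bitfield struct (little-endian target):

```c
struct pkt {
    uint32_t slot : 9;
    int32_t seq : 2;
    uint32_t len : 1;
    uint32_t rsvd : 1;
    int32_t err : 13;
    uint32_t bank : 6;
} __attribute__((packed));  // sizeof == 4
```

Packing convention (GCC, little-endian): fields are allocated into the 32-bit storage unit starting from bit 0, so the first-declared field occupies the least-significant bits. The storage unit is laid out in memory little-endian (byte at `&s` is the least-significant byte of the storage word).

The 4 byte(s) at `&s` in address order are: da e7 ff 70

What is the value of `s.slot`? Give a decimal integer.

[0]=0xda [1]=0xe7 [2]=0xff [3]=0x70 (little-endian) → word 0x70ffe7da
slot:9 @ bit 0 → (0x70ffe7da>>0)&0x1ff = 0x1da  ←
seq:2 @ bit 9 → (0x70ffe7da>>9)&0x3 = 0x3
len:1 @ bit 11 → (0x70ffe7da>>11)&0x1 = 0x0
rsvd:1 @ bit 12 → (0x70ffe7da>>12)&0x1 = 0x0
err:13 @ bit 13 → (0x70ffe7da>>13)&0x1fff = 0x7ff
bank:6 @ bit 26 → (0x70ffe7da>>26)&0x3f = 0x1c

474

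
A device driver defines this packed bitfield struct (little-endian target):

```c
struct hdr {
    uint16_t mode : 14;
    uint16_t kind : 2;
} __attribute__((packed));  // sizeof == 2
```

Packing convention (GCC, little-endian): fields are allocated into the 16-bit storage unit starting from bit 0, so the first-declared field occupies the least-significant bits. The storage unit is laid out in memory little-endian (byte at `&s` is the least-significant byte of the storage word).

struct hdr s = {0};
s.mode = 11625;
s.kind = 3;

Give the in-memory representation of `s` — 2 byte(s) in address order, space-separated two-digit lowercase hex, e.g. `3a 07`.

69 ed

mode (14b) val=11625 bits=0x2d69 at bit 0: 0x2d69
kind (2b) val=3 bits=0x3 at bit 14: 0xed69
word = 0xed69 → little-endian bytes:
  [0]=0x69  [1]=0xed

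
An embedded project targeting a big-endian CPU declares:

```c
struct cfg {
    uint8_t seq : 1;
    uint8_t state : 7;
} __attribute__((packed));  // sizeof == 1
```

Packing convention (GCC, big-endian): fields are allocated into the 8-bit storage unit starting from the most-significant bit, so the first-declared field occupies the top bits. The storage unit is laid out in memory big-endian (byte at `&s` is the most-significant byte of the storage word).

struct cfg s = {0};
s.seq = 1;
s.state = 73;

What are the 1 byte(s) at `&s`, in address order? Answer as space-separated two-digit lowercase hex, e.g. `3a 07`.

[7+:1] seq=1 & 0x1 = 0x1; word=0x80
[0+:7] state=73 & 0x7f = 0x49; word=0xc9
word = 0xc9 → big-endian bytes:
  [0]=0xc9

c9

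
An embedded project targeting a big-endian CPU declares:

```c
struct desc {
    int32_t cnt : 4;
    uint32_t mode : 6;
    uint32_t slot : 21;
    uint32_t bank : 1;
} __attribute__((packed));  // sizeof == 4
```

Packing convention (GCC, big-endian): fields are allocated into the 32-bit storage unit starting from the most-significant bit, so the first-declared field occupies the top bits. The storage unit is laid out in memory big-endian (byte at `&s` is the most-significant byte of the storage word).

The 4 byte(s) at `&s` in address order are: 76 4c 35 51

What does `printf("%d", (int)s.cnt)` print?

[0]=0x76 [1]=0x4c [2]=0x35 [3]=0x51 (big-endian) → word 0x764c3551
cnt [28+:4] = (word>>28) & 0xf = 7  ←
mode [22+:6] = (word>>22) & 0x3f = 25
slot [1+:21] = (word>>1) & 0x1fffff = 400040
bank [0+:1] = (word>>0) & 0x1 = 1
cnt signed 4b, MSB=0: value = 7

7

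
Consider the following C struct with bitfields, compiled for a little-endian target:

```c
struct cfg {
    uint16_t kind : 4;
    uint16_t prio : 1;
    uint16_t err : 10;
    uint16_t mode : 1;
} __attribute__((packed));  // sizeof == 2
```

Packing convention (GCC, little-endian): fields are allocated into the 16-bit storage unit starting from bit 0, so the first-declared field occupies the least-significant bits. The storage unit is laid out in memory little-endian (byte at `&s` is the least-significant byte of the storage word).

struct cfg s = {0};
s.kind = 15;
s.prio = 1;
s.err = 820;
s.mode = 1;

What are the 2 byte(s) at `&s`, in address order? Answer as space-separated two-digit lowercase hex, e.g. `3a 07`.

kind:4 = 15 → 0xf << 0 → word 0x000f
prio:1 = 1 → 0x1 << 4 → word 0x001f
err:10 = 820 → 0x334 << 5 → word 0x669f
mode:1 = 1 → 0x1 << 15 → word 0xe69f
word = 0xe69f → little-endian bytes:
  [0]=0x9f  [1]=0xe6

9f e6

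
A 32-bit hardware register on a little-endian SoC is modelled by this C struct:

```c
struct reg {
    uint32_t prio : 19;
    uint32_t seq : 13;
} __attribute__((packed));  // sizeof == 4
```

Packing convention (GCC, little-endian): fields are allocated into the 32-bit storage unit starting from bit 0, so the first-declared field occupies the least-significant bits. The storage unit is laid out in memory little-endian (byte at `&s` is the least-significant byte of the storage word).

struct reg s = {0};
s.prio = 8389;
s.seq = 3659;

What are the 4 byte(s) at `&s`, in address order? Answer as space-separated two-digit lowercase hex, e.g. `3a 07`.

[0+:19] prio=8389 & 0x7ffff = 0x20c5; word=0x000020c5
[19+:13] seq=3659 & 0x1fff = 0xe4b; word=0x725820c5
word = 0x725820c5 → little-endian bytes:
  [0]=0xc5  [1]=0x20  [2]=0x58  [3]=0x72

c5 20 58 72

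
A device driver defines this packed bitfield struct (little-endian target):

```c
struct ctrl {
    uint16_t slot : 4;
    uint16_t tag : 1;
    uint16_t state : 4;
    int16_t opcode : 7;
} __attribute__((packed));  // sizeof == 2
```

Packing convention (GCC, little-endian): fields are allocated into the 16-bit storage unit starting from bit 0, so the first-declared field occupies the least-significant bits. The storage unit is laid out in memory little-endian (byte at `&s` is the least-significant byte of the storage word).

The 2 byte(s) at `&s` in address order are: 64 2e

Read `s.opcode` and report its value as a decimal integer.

[0]=0x64 [1]=0x2e (little-endian) → word 0x2e64
slot:4 @ bit 0 → (0x2e64>>0)&0xf = 0x4
tag:1 @ bit 4 → (0x2e64>>4)&0x1 = 0x0
state:4 @ bit 5 → (0x2e64>>5)&0xf = 0x3
opcode:7 @ bit 9 → (0x2e64>>9)&0x7f = 0x17  ←
opcode signed 7b, MSB=0: value = 23

23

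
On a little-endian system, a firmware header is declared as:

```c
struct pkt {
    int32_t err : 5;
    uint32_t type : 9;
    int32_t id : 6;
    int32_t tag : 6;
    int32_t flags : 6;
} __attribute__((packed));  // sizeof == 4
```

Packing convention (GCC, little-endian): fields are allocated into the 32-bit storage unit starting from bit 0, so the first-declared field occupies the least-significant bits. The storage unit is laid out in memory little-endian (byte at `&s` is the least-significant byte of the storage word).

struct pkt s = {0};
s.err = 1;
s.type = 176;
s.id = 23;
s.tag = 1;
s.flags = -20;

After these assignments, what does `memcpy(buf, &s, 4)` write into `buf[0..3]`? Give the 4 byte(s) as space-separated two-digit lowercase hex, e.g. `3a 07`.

01 d6 15 b0

err (5b) val=1 bits=0x1 at bit 0: 0x00000001
type (9b) val=176 bits=0xb0 at bit 5: 0x00001601
id (6b) val=23 bits=0x17 at bit 14: 0x0005d601
tag (6b) val=1 bits=0x1 at bit 20: 0x0015d601
flags (6b) val=-20 bits=0x2c at bit 26: 0xb015d601
word = 0xb015d601 → little-endian bytes:
  [0]=0x01  [1]=0xd6  [2]=0x15  [3]=0xb0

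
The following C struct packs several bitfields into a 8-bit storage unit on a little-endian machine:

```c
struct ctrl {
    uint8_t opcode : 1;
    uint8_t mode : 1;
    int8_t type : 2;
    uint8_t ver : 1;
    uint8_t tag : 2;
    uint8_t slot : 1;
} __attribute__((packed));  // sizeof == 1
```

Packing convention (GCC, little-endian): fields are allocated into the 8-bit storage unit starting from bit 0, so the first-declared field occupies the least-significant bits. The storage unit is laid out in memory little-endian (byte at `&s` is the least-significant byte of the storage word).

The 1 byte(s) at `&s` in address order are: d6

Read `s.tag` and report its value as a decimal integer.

[0]=0xd6 (little-endian) → word 0xd6
opcode [0+:1] = (word>>0) & 0x1 = 0
mode [1+:1] = (word>>1) & 0x1 = 1
type [2+:2] = (word>>2) & 0x3 = 1
ver [4+:1] = (word>>4) & 0x1 = 1
tag [5+:2] = (word>>5) & 0x3 = 2  ←
slot [7+:1] = (word>>7) & 0x1 = 1

2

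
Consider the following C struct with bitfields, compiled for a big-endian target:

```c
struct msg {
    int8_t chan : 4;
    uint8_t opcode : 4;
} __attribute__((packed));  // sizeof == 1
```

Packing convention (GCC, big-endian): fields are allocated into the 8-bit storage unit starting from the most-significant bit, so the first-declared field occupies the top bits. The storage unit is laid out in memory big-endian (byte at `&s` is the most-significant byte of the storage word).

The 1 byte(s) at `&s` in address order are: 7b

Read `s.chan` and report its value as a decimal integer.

[0]=0x7b (big-endian) → word 0x7b
chan [4+:4] = (word>>4) & 0xf = 7  ←
opcode [0+:4] = (word>>0) & 0xf = 11
chan signed 4b, MSB=0: value = 7

7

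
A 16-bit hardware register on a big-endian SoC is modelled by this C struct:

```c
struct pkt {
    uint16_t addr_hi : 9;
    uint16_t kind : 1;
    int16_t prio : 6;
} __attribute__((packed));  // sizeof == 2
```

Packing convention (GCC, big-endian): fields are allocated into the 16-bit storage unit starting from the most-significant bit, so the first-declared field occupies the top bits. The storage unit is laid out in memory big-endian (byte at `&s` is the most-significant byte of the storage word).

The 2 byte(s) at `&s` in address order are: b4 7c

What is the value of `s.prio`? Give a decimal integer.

-4

[0]=0xb4 [1]=0x7c (big-endian) → word 0xb47c
addr_hi [7+:9] = (word>>7) & 0x1ff = 360
kind [6+:1] = (word>>6) & 0x1 = 1
prio [0+:6] = (word>>0) & 0x3f = 60  ←
prio signed 6b, MSB=1: 60 - 64 = -4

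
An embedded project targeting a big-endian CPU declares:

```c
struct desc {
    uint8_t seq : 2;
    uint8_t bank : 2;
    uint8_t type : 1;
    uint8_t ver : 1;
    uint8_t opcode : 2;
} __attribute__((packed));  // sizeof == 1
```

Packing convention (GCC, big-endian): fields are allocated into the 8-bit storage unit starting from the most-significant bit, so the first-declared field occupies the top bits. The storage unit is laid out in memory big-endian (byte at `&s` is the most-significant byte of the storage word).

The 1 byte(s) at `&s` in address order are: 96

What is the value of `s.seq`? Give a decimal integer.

[0]=0x96 (big-endian) → word 0x96
seq [6+:2] = (word>>6) & 0x3 = 2  ←
bank [4+:2] = (word>>4) & 0x3 = 1
type [3+:1] = (word>>3) & 0x1 = 0
ver [2+:1] = (word>>2) & 0x1 = 1
opcode [0+:2] = (word>>0) & 0x3 = 2

2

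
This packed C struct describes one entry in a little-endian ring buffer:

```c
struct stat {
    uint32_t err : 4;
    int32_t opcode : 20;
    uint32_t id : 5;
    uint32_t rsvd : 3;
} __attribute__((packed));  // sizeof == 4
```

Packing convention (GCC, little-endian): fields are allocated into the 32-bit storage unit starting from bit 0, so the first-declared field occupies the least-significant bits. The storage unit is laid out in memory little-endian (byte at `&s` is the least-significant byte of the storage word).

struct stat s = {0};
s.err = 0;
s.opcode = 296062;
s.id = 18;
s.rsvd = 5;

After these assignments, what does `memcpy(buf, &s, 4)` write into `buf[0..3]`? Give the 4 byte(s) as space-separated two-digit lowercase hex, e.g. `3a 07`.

err (4b) val=0 bits=0x0 at bit 0: 0x00000000
opcode (20b) val=296062 bits=0x4847e at bit 4: 0x004847e0
id (5b) val=18 bits=0x12 at bit 24: 0x124847e0
rsvd (3b) val=5 bits=0x5 at bit 29: 0xb24847e0
word = 0xb24847e0 → little-endian bytes:
  [0]=0xe0  [1]=0x47  [2]=0x48  [3]=0xb2

e0 47 48 b2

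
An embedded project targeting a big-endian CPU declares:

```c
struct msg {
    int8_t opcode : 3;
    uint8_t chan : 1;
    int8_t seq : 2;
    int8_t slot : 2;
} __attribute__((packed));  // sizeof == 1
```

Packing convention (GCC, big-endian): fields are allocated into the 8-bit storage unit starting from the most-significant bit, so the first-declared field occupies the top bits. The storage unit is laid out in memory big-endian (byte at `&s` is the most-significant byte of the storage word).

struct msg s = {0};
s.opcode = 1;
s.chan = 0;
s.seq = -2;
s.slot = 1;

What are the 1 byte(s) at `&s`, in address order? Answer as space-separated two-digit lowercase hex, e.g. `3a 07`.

[5+:3] opcode=1 & 0x7 = 0x1; word=0x20
[4+:1] chan=0 & 0x1 = 0x0; word=0x20
[2+:2] seq=-2 & 0x3 = 0x2; word=0x28
[0+:2] slot=1 & 0x3 = 0x1; word=0x29
word = 0x29 → big-endian bytes:
  [0]=0x29

29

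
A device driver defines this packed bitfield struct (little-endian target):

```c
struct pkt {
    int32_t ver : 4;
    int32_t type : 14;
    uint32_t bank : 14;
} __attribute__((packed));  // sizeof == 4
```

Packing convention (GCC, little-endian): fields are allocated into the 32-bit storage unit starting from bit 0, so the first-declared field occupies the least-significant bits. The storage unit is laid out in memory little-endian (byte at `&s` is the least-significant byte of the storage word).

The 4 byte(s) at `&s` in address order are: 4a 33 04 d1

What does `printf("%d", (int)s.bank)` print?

13377

[0]=0x4a [1]=0x33 [2]=0x04 [3]=0xd1 (little-endian) → word 0xd104334a
ver [0+:4] = (word>>0) & 0xf = 10
type [4+:14] = (word>>4) & 0x3fff = 820
bank [18+:14] = (word>>18) & 0x3fff = 13377  ←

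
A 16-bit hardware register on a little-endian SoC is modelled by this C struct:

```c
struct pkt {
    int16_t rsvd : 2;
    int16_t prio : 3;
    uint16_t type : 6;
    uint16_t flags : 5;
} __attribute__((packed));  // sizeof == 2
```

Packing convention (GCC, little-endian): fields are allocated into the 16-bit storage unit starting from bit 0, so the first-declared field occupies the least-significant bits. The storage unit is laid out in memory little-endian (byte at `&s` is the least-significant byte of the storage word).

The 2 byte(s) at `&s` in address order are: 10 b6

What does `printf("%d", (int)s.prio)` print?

[0]=0x10 [1]=0xb6 (little-endian) → word 0xb610
rsvd [0+:2] = (word>>0) & 0x3 = 0
prio [2+:3] = (word>>2) & 0x7 = 4  ←
type [5+:6] = (word>>5) & 0x3f = 48
flags [11+:5] = (word>>11) & 0x1f = 22
prio signed 3b, MSB=1: 4 - 8 = -4

-4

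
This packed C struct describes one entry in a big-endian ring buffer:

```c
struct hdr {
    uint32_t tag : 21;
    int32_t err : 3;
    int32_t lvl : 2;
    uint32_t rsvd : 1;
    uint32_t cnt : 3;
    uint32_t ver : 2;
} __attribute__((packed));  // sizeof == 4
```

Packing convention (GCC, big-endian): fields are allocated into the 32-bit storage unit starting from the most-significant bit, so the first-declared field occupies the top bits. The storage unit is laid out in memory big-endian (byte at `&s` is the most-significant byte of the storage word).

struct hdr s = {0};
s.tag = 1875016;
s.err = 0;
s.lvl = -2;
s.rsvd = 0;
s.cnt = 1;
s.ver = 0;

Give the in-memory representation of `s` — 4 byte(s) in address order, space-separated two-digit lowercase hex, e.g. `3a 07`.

e4 e2 40 84

tag:21 = 1875016 → 0x1c9c48 << 11 → word 0xe4e24000
err:3 = 0 → 0x0 << 8 → word 0xe4e24000
lvl:2 = -2 → 0x2 << 6 → word 0xe4e24080
rsvd:1 = 0 → 0x0 << 5 → word 0xe4e24080
cnt:3 = 1 → 0x1 << 2 → word 0xe4e24084
ver:2 = 0 → 0x0 << 0 → word 0xe4e24084
word = 0xe4e24084 → big-endian bytes:
  [0]=0xe4  [1]=0xe2  [2]=0x40  [3]=0x84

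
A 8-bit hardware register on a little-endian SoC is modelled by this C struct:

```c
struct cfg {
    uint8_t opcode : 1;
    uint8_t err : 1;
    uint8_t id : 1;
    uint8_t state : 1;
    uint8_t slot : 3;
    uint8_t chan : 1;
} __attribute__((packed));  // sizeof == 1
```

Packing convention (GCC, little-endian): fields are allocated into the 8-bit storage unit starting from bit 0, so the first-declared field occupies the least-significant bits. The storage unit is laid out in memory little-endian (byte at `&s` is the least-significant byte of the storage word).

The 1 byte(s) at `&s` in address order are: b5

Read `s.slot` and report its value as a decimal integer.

3

[0]=0xb5 (little-endian) → word 0xb5
opcode [0+:1] = (word>>0) & 0x1 = 1
err [1+:1] = (word>>1) & 0x1 = 0
id [2+:1] = (word>>2) & 0x1 = 1
state [3+:1] = (word>>3) & 0x1 = 0
slot [4+:3] = (word>>4) & 0x7 = 3  ←
chan [7+:1] = (word>>7) & 0x1 = 1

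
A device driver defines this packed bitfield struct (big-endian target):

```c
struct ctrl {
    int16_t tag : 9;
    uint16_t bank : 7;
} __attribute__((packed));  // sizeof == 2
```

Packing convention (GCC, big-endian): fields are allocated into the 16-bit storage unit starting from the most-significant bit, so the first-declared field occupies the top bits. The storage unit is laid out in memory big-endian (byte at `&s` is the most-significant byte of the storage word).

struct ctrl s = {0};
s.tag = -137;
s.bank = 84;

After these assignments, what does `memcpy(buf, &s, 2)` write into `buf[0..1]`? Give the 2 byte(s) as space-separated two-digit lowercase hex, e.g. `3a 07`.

tag (9b) val=-137 bits=0x177 at bit 7: 0xbb80
bank (7b) val=84 bits=0x54 at bit 0: 0xbbd4
word = 0xbbd4 → big-endian bytes:
  [0]=0xbb  [1]=0xd4

bb d4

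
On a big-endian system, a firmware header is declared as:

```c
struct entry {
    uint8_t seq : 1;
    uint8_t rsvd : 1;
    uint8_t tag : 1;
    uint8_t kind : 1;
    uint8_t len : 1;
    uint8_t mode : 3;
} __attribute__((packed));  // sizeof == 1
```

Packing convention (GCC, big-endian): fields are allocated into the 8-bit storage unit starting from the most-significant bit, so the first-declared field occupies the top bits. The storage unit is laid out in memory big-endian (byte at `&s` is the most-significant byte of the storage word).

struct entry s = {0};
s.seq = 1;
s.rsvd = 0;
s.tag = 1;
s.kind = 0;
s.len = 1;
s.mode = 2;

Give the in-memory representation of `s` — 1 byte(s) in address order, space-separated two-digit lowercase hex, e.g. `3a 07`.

aa

seq (1b) val=1 bits=0x1 at bit 7: 0x80
rsvd (1b) val=0 bits=0x0 at bit 6: 0x80
tag (1b) val=1 bits=0x1 at bit 5: 0xa0
kind (1b) val=0 bits=0x0 at bit 4: 0xa0
len (1b) val=1 bits=0x1 at bit 3: 0xa8
mode (3b) val=2 bits=0x2 at bit 0: 0xaa
word = 0xaa → big-endian bytes:
  [0]=0xaa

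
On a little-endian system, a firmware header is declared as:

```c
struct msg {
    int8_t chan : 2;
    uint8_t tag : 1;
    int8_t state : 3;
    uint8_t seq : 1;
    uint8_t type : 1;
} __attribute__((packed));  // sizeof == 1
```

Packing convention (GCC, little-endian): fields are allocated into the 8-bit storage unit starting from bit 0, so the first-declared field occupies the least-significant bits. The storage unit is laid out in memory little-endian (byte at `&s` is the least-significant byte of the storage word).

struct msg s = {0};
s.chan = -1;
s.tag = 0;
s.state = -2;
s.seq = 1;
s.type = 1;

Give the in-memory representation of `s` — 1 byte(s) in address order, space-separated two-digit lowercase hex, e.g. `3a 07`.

f3

chan (2b) val=-1 bits=0x3 at bit 0: 0x03
tag (1b) val=0 bits=0x0 at bit 2: 0x03
state (3b) val=-2 bits=0x6 at bit 3: 0x33
seq (1b) val=1 bits=0x1 at bit 6: 0x73
type (1b) val=1 bits=0x1 at bit 7: 0xf3
word = 0xf3 → little-endian bytes:
  [0]=0xf3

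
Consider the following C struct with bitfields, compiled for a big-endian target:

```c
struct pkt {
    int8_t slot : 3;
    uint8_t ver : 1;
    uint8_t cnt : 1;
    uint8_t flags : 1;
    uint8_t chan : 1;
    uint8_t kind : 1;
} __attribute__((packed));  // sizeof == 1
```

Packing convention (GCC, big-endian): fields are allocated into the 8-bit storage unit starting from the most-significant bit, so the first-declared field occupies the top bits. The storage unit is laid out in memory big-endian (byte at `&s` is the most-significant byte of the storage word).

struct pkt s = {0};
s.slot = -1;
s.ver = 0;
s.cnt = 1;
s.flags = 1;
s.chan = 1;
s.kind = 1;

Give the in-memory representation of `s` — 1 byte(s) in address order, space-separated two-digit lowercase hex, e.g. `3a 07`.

[5+:3] slot=-1 & 0x7 = 0x7; word=0xe0
[4+:1] ver=0 & 0x1 = 0x0; word=0xe0
[3+:1] cnt=1 & 0x1 = 0x1; word=0xe8
[2+:1] flags=1 & 0x1 = 0x1; word=0xec
[1+:1] chan=1 & 0x1 = 0x1; word=0xee
[0+:1] kind=1 & 0x1 = 0x1; word=0xef
word = 0xef → big-endian bytes:
  [0]=0xef

ef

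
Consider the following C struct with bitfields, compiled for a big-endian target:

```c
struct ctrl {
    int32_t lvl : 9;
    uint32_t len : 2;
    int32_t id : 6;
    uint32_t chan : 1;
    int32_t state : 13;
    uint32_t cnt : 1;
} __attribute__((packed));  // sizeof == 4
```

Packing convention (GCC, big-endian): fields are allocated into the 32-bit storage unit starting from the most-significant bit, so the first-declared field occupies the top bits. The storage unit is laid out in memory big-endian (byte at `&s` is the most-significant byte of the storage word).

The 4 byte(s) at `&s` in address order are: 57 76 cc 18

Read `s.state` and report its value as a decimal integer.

[0]=0x57 [1]=0x76 [2]=0xcc [3]=0x18 (big-endian) → word 0x5776cc18
lvl:9 @ bit 23 → (0x5776cc18>>23)&0x1ff = 0xae
len:2 @ bit 21 → (0x5776cc18>>21)&0x3 = 0x3
id:6 @ bit 15 → (0x5776cc18>>15)&0x3f = 0x2d
chan:1 @ bit 14 → (0x5776cc18>>14)&0x1 = 0x1
state:13 @ bit 1 → (0x5776cc18>>1)&0x1fff = 0x60c  ←
cnt:1 @ bit 0 → (0x5776cc18>>0)&0x1 = 0x0
state signed 13b, MSB=0: value = 1548

1548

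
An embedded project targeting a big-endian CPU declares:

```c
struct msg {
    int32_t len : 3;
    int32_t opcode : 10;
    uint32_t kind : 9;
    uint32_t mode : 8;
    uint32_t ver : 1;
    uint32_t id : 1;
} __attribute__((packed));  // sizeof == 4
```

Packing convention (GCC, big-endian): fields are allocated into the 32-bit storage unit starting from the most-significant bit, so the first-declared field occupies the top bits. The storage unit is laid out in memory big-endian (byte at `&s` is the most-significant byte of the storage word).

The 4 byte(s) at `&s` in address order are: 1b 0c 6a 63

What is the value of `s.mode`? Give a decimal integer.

[0]=0x1b [1]=0x0c [2]=0x6a [3]=0x63 (big-endian) → word 0x1b0c6a63
len [29+:3] = (word>>29) & 0x7 = 0
opcode [19+:10] = (word>>19) & 0x3ff = 865
kind [10+:9] = (word>>10) & 0x1ff = 282
mode [2+:8] = (word>>2) & 0xff = 152  ←
ver [1+:1] = (word>>1) & 0x1 = 1
id [0+:1] = (word>>0) & 0x1 = 1

152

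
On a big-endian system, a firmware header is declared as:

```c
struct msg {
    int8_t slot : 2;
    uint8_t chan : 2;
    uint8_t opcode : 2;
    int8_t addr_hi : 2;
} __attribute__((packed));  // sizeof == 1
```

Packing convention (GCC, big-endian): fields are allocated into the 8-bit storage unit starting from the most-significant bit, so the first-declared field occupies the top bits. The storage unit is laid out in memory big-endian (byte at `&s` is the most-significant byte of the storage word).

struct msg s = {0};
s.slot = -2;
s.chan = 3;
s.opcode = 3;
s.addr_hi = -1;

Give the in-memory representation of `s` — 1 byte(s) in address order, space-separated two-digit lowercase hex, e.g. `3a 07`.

[6+:2] slot=-2 & 0x3 = 0x2; word=0x80
[4+:2] chan=3 & 0x3 = 0x3; word=0xb0
[2+:2] opcode=3 & 0x3 = 0x3; word=0xbc
[0+:2] addr_hi=-1 & 0x3 = 0x3; word=0xbf
word = 0xbf → big-endian bytes:
  [0]=0xbf

bf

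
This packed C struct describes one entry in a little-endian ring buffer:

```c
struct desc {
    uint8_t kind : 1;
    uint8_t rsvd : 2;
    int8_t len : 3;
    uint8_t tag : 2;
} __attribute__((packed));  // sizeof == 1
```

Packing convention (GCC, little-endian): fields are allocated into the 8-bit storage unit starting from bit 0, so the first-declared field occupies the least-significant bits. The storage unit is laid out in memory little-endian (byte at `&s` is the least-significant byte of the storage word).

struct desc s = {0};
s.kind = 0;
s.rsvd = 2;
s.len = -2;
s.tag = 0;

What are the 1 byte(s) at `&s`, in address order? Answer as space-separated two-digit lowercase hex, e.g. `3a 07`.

kind (1b) val=0 bits=0x0 at bit 0: 0x00
rsvd (2b) val=2 bits=0x2 at bit 1: 0x04
len (3b) val=-2 bits=0x6 at bit 3: 0x34
tag (2b) val=0 bits=0x0 at bit 6: 0x34
word = 0x34 → little-endian bytes:
  [0]=0x34

34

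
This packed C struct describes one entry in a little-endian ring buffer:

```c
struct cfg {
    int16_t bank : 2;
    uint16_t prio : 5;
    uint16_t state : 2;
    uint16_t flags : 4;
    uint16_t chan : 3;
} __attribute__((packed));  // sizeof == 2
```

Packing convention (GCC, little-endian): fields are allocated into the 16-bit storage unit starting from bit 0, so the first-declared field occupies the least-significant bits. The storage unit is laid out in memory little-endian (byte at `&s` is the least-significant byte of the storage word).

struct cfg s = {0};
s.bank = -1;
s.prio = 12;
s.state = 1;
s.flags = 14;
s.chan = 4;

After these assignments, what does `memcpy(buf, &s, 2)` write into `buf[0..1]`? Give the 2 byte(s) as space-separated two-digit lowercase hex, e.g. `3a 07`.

b3 9c

bank (2b) val=-1 bits=0x3 at bit 0: 0x0003
prio (5b) val=12 bits=0xc at bit 2: 0x0033
state (2b) val=1 bits=0x1 at bit 7: 0x00b3
flags (4b) val=14 bits=0xe at bit 9: 0x1cb3
chan (3b) val=4 bits=0x4 at bit 13: 0x9cb3
word = 0x9cb3 → little-endian bytes:
  [0]=0xb3  [1]=0x9c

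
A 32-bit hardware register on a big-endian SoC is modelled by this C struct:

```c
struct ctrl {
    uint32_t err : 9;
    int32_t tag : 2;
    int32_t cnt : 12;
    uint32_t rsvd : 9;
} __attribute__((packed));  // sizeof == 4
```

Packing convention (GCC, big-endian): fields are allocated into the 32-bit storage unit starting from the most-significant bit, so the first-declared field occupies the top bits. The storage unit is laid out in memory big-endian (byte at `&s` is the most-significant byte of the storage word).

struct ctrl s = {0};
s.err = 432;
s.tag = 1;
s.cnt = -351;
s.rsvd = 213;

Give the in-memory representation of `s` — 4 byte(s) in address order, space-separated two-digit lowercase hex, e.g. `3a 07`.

d8 3d 42 d5

err:9 = 432 → 0x1b0 << 23 → word 0xd8000000
tag:2 = 1 → 0x1 << 21 → word 0xd8200000
cnt:12 = -351 → 0xea1 << 9 → word 0xd83d4200
rsvd:9 = 213 → 0xd5 << 0 → word 0xd83d42d5
word = 0xd83d42d5 → big-endian bytes:
  [0]=0xd8  [1]=0x3d  [2]=0x42  [3]=0xd5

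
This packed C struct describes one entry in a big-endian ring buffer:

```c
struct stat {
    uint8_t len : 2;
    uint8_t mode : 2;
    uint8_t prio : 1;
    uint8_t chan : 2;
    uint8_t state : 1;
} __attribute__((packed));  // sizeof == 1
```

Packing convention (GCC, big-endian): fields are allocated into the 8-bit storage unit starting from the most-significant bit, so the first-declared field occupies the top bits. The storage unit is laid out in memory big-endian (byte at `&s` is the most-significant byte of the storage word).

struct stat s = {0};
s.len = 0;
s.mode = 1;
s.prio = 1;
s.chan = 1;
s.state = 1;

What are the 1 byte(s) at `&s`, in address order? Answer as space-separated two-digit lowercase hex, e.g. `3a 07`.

1b

len (2b) val=0 bits=0x0 at bit 6: 0x00
mode (2b) val=1 bits=0x1 at bit 4: 0x10
prio (1b) val=1 bits=0x1 at bit 3: 0x18
chan (2b) val=1 bits=0x1 at bit 1: 0x1a
state (1b) val=1 bits=0x1 at bit 0: 0x1b
word = 0x1b → big-endian bytes:
  [0]=0x1b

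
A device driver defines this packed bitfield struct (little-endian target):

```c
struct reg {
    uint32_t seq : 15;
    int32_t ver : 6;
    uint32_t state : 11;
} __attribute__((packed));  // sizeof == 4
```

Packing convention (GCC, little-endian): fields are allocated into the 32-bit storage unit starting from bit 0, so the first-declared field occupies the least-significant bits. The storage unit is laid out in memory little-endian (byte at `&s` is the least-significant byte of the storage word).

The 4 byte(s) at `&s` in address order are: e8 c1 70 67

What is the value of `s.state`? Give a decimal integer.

827

[0]=0xe8 [1]=0xc1 [2]=0x70 [3]=0x67 (little-endian) → word 0x6770c1e8
seq [0+:15] = (word>>0) & 0x7fff = 16872
ver [15+:6] = (word>>15) & 0x3f = 33
state [21+:11] = (word>>21) & 0x7ff = 827  ←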